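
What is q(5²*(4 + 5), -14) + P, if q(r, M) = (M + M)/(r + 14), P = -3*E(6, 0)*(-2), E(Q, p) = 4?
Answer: 5708/239 ≈ 23.883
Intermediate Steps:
P = 24 (P = -3*4*(-2) = -12*(-2) = 24)
q(r, M) = 2*M/(14 + r) (q(r, M) = (2*M)/(14 + r) = 2*M/(14 + r))
q(5²*(4 + 5), -14) + P = 2*(-14)/(14 + 5²*(4 + 5)) + 24 = 2*(-14)/(14 + 25*9) + 24 = 2*(-14)/(14 + 225) + 24 = 2*(-14)/239 + 24 = 2*(-14)*(1/239) + 24 = -28/239 + 24 = 5708/239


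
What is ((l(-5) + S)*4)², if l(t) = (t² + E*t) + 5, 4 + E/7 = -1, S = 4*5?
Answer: 810000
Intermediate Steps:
S = 20
E = -35 (E = -28 + 7*(-1) = -28 - 7 = -35)
l(t) = 5 + t² - 35*t (l(t) = (t² - 35*t) + 5 = 5 + t² - 35*t)
((l(-5) + S)*4)² = (((5 + (-5)² - 35*(-5)) + 20)*4)² = (((5 + 25 + 175) + 20)*4)² = ((205 + 20)*4)² = (225*4)² = 900² = 810000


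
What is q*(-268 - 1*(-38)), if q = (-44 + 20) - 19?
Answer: 9890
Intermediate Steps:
q = -43 (q = -24 - 19 = -43)
q*(-268 - 1*(-38)) = -43*(-268 - 1*(-38)) = -43*(-268 + 38) = -43*(-230) = 9890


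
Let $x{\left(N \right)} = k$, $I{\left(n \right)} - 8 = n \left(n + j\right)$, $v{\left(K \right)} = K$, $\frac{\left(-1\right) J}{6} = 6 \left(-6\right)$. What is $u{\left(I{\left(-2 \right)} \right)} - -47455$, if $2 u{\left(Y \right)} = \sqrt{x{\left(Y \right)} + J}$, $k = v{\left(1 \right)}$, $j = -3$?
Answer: $47455 + \frac{\sqrt{217}}{2} \approx 47462.0$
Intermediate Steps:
$J = 216$ ($J = - 6 \cdot 6 \left(-6\right) = \left(-6\right) \left(-36\right) = 216$)
$k = 1$
$I{\left(n \right)} = 8 + n \left(-3 + n\right)$ ($I{\left(n \right)} = 8 + n \left(n - 3\right) = 8 + n \left(-3 + n\right)$)
$x{\left(N \right)} = 1$
$u{\left(Y \right)} = \frac{\sqrt{217}}{2}$ ($u{\left(Y \right)} = \frac{\sqrt{1 + 216}}{2} = \frac{\sqrt{217}}{2}$)
$u{\left(I{\left(-2 \right)} \right)} - -47455 = \frac{\sqrt{217}}{2} - -47455 = \frac{\sqrt{217}}{2} + 47455 = 47455 + \frac{\sqrt{217}}{2}$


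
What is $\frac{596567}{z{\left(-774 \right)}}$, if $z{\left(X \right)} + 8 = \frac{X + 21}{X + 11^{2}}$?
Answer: $- \frac{389558251}{4471} \approx -87130.0$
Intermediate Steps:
$z{\left(X \right)} = -8 + \frac{21 + X}{121 + X}$ ($z{\left(X \right)} = -8 + \frac{X + 21}{X + 11^{2}} = -8 + \frac{21 + X}{X + 121} = -8 + \frac{21 + X}{121 + X}$)
$\frac{596567}{z{\left(-774 \right)}} = \frac{596567}{\frac{1}{121 - 774} \left(-947 - -5418\right)} = \frac{596567}{\frac{1}{-653} \left(-947 + 5418\right)} = \frac{596567}{\left(- \frac{1}{653}\right) 4471} = \frac{596567}{- \frac{4471}{653}} = 596567 \left(- \frac{653}{4471}\right) = - \frac{389558251}{4471}$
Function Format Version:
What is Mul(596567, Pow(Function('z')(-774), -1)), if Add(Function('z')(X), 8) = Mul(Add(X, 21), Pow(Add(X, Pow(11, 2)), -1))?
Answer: Rational(-389558251, 4471) ≈ -87130.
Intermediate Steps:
Function('z')(X) = Add(-8, Mul(Pow(Add(121, X), -1), Add(21, X))) (Function('z')(X) = Add(-8, Mul(Add(X, 21), Pow(Add(X, Pow(11, 2)), -1))) = Add(-8, Mul(Add(21, X), Pow(Add(X, 121), -1))) = Add(-8, Mul(Add(21, X), Pow(Add(121, X), -1))) = Add(-8, Mul(Pow(Add(121, X), -1), Add(21, X))))
Mul(596567, Pow(Function('z')(-774), -1)) = Mul(596567, Pow(Mul(Pow(Add(121, -774), -1), Add(-947, Mul(-7, -774))), -1)) = Mul(596567, Pow(Mul(Pow(-653, -1), Add(-947, 5418)), -1)) = Mul(596567, Pow(Mul(Rational(-1, 653), 4471), -1)) = Mul(596567, Pow(Rational(-4471, 653), -1)) = Mul(596567, Rational(-653, 4471)) = Rational(-389558251, 4471)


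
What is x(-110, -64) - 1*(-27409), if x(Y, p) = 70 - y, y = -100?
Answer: 27579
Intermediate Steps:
x(Y, p) = 170 (x(Y, p) = 70 - 1*(-100) = 70 + 100 = 170)
x(-110, -64) - 1*(-27409) = 170 - 1*(-27409) = 170 + 27409 = 27579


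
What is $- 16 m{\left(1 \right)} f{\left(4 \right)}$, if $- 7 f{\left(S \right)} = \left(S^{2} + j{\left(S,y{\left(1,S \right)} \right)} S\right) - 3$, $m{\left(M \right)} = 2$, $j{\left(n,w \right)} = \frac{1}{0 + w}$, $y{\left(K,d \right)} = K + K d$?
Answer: $\frac{2208}{35} \approx 63.086$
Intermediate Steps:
$j{\left(n,w \right)} = \frac{1}{w}$
$f{\left(S \right)} = \frac{3}{7} - \frac{S^{2}}{7} - \frac{S}{7 \left(1 + S\right)}$ ($f{\left(S \right)} = - \frac{\left(S^{2} + \frac{S}{1 \left(1 + S\right)}\right) - 3}{7} = - \frac{\left(S^{2} + \frac{S}{1 + S}\right) - 3}{7} = - \frac{-3 + S^{2} + \frac{S}{1 + S}}{7} = \frac{3}{7} - \frac{S^{2}}{7} - \frac{S}{7 \left(1 + S\right)}$)
$- 16 m{\left(1 \right)} f{\left(4 \right)} = \left(-16\right) 2 \frac{\left(-1\right) 4 + \left(1 + 4\right) \left(3 - 4^{2}\right)}{7 \left(1 + 4\right)} = - 32 \frac{-4 + 5 \left(3 - 16\right)}{7 \cdot 5} = - 32 \cdot \frac{1}{7} \cdot \frac{1}{5} \left(-4 + 5 \left(3 - 16\right)\right) = - 32 \cdot \frac{1}{7} \cdot \frac{1}{5} \left(-4 + 5 \left(-13\right)\right) = - 32 \cdot \frac{1}{7} \cdot \frac{1}{5} \left(-4 - 65\right) = - 32 \cdot \frac{1}{7} \cdot \frac{1}{5} \left(-69\right) = \left(-32\right) \left(- \frac{69}{35}\right) = \frac{2208}{35}$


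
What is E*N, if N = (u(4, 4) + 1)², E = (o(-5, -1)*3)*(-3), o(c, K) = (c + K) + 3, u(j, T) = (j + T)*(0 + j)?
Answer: 29403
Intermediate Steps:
u(j, T) = j*(T + j) (u(j, T) = (T + j)*j = j*(T + j))
o(c, K) = 3 + K + c (o(c, K) = (K + c) + 3 = 3 + K + c)
E = 27 (E = ((3 - 1 - 5)*3)*(-3) = -3*3*(-3) = -9*(-3) = 27)
N = 1089 (N = (4*(4 + 4) + 1)² = (4*8 + 1)² = (32 + 1)² = 33² = 1089)
E*N = 27*1089 = 29403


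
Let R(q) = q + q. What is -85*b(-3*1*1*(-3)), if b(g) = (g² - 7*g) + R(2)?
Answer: -1870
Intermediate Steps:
R(q) = 2*q
b(g) = 4 + g² - 7*g (b(g) = (g² - 7*g) + 2*2 = (g² - 7*g) + 4 = 4 + g² - 7*g)
-85*b(-3*1*1*(-3)) = -85*(4 + (-3*1*1*(-3))² - (-21)*(1*1)*(-3)) = -85*(4 + (-3*(-3))² - (-21)*1*(-3)) = -85*(4 + (-3*(-3))² - (-21)*(-3)) = -85*(4 + 9² - 7*9) = -85*(4 + 81 - 63) = -85*22 = -1870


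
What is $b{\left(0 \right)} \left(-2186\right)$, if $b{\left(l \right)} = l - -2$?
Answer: $-4372$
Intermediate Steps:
$b{\left(l \right)} = 2 + l$ ($b{\left(l \right)} = l + 2 = 2 + l$)
$b{\left(0 \right)} \left(-2186\right) = \left(2 + 0\right) \left(-2186\right) = 2 \left(-2186\right) = -4372$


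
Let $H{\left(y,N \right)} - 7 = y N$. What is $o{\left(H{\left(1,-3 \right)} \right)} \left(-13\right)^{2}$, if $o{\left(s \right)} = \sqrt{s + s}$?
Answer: $338 \sqrt{2} \approx 478.0$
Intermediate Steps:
$H{\left(y,N \right)} = 7 + N y$ ($H{\left(y,N \right)} = 7 + y N = 7 + N y$)
$o{\left(s \right)} = \sqrt{2} \sqrt{s}$ ($o{\left(s \right)} = \sqrt{2 s} = \sqrt{2} \sqrt{s}$)
$o{\left(H{\left(1,-3 \right)} \right)} \left(-13\right)^{2} = \sqrt{2} \sqrt{7 - 3} \left(-13\right)^{2} = \sqrt{2} \sqrt{7 - 3} \cdot 169 = \sqrt{2} \sqrt{4} \cdot 169 = \sqrt{2} \cdot 2 \cdot 169 = 2 \sqrt{2} \cdot 169 = 338 \sqrt{2}$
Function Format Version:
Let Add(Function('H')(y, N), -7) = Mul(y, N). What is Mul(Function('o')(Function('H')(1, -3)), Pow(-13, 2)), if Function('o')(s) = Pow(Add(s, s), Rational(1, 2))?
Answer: Mul(338, Pow(2, Rational(1, 2))) ≈ 478.00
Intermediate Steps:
Function('H')(y, N) = Add(7, Mul(N, y)) (Function('H')(y, N) = Add(7, Mul(y, N)) = Add(7, Mul(N, y)))
Function('o')(s) = Mul(Pow(2, Rational(1, 2)), Pow(s, Rational(1, 2))) (Function('o')(s) = Pow(Mul(2, s), Rational(1, 2)) = Mul(Pow(2, Rational(1, 2)), Pow(s, Rational(1, 2))))
Mul(Function('o')(Function('H')(1, -3)), Pow(-13, 2)) = Mul(Mul(Pow(2, Rational(1, 2)), Pow(Add(7, Mul(-3, 1)), Rational(1, 2))), Pow(-13, 2)) = Mul(Mul(Pow(2, Rational(1, 2)), Pow(Add(7, -3), Rational(1, 2))), 169) = Mul(Mul(Pow(2, Rational(1, 2)), Pow(4, Rational(1, 2))), 169) = Mul(Mul(Pow(2, Rational(1, 2)), 2), 169) = Mul(Mul(2, Pow(2, Rational(1, 2))), 169) = Mul(338, Pow(2, Rational(1, 2)))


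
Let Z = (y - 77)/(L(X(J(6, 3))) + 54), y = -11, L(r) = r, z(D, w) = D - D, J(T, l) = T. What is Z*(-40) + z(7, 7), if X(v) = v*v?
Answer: 352/9 ≈ 39.111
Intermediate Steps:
z(D, w) = 0
X(v) = v²
Z = -44/45 (Z = (-11 - 77)/(6² + 54) = -88/(36 + 54) = -88/90 = -88*1/90 = -44/45 ≈ -0.97778)
Z*(-40) + z(7, 7) = -44/45*(-40) + 0 = 352/9 + 0 = 352/9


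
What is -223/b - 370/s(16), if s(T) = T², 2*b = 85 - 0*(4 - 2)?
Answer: -72813/10880 ≈ -6.6924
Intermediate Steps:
b = 85/2 (b = (85 - 0*(4 - 2))/2 = (85 - 0*2)/2 = (85 - 1*0)/2 = (85 + 0)/2 = (½)*85 = 85/2 ≈ 42.500)
-223/b - 370/s(16) = -223/85/2 - 370/(16²) = -223*2/85 - 370/256 = -446/85 - 370*1/256 = -446/85 - 185/128 = -72813/10880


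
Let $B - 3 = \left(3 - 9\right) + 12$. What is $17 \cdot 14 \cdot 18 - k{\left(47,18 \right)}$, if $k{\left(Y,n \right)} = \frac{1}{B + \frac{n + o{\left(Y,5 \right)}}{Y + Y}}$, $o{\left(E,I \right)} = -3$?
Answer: $\frac{3688430}{861} \approx 4283.9$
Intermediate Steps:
$B = 9$ ($B = 3 + \left(\left(3 - 9\right) + 12\right) = 3 + \left(-6 + 12\right) = 3 + 6 = 9$)
$k{\left(Y,n \right)} = \frac{1}{9 + \frac{-3 + n}{2 Y}}$ ($k{\left(Y,n \right)} = \frac{1}{9 + \frac{n - 3}{Y + Y}} = \frac{1}{9 + \frac{-3 + n}{2 Y}}$)
$17 \cdot 14 \cdot 18 - k{\left(47,18 \right)} = 17 \cdot 14 \cdot 18 - 2 \cdot 47 \frac{1}{-3 + 18 + 18 \cdot 47} = 238 \cdot 18 - 2 \cdot 47 \frac{1}{-3 + 18 + 846} = 4284 - 2 \cdot 47 \cdot \frac{1}{861} = 4284 - \frac{94}{861} = \frac{3688430}{861}$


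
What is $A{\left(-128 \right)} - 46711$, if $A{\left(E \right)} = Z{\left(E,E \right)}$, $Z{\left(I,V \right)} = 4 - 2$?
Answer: $-46709$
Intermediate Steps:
$Z{\left(I,V \right)} = 2$ ($Z{\left(I,V \right)} = 4 - 2 = 2$)
$A{\left(E \right)} = 2$
$A{\left(-128 \right)} - 46711 = 2 - 46711 = -46709$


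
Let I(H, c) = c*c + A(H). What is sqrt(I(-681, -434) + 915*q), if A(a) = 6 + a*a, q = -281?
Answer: 16*sqrt(1543) ≈ 628.50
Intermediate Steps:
A(a) = 6 + a**2
I(H, c) = 6 + H**2 + c**2 (I(H, c) = c*c + (6 + H**2) = c**2 + (6 + H**2) = 6 + H**2 + c**2)
sqrt(I(-681, -434) + 915*q) = sqrt((6 + (-681)**2 + (-434)**2) + 915*(-281)) = sqrt((6 + 463761 + 188356) - 257115) = sqrt(652123 - 257115) = sqrt(395008) = 16*sqrt(1543)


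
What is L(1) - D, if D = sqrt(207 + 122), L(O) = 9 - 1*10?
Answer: -1 - sqrt(329) ≈ -19.138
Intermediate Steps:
L(O) = -1 (L(O) = 9 - 10 = -1)
D = sqrt(329) ≈ 18.138
L(1) - D = -1 - sqrt(329)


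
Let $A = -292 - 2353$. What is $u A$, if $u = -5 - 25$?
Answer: $79350$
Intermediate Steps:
$A = -2645$
$u = -30$ ($u = -5 - 25 = -30$)
$u A = \left(-30\right) \left(-2645\right) = 79350$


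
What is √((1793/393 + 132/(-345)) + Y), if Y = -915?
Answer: I*√1860430571790/45195 ≈ 30.18*I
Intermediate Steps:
√((1793/393 + 132/(-345)) + Y) = √((1793/393 + 132/(-345)) - 915) = √((1793*(1/393) + 132*(-1/345)) - 915) = √((1793/393 - 44/115) - 915) = √(188903/45195 - 915) = √(-41164522/45195) = I*√1860430571790/45195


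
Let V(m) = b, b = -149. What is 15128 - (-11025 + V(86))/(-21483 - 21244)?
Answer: 646362882/42727 ≈ 15128.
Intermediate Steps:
V(m) = -149
15128 - (-11025 + V(86))/(-21483 - 21244) = 15128 - (-11025 - 149)/(-21483 - 21244) = 15128 - (-11174)/(-42727) = 15128 - (-11174)*(-1)/42727 = 15128 - 1*11174/42727 = 15128 - 11174/42727 = 646362882/42727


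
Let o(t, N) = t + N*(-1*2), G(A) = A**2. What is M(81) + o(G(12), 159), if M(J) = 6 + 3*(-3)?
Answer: -177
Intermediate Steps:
M(J) = -3 (M(J) = 6 - 9 = -3)
o(t, N) = t - 2*N (o(t, N) = t + N*(-2) = t - 2*N)
M(81) + o(G(12), 159) = -3 + (12**2 - 2*159) = -3 + (144 - 318) = -3 - 174 = -177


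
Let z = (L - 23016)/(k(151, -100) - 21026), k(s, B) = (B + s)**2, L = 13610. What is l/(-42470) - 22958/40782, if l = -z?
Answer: -4491118811252/7978078156125 ≈ -0.56293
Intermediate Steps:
z = 9406/18425 (z = (13610 - 23016)/((-100 + 151)**2 - 21026) = -9406/(51**2 - 21026) = -9406/(2601 - 21026) = -9406/(-18425) = -9406*(-1/18425) = 9406/18425 ≈ 0.51050)
l = -9406/18425 (l = -1*9406/18425 = -9406/18425 ≈ -0.51050)
l/(-42470) - 22958/40782 = -9406/18425/(-42470) - 22958/40782 = -9406/18425*(-1/42470) - 22958*1/40782 = 4703/391254875 - 11479/20391 = -4491118811252/7978078156125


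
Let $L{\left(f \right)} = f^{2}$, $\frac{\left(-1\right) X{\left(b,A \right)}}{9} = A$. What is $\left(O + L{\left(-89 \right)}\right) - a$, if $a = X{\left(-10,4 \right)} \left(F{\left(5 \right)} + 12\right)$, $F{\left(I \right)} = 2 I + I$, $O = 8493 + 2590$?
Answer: $19976$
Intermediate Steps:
$O = 11083$
$F{\left(I \right)} = 3 I$
$X{\left(b,A \right)} = - 9 A$
$a = -972$ ($a = \left(-9\right) 4 \left(3 \cdot 5 + 12\right) = - 36 \left(15 + 12\right) = \left(-36\right) 27 = -972$)
$\left(O + L{\left(-89 \right)}\right) - a = \left(11083 + \left(-89\right)^{2}\right) - -972 = \left(11083 + 7921\right) + 972 = 19004 + 972 = 19976$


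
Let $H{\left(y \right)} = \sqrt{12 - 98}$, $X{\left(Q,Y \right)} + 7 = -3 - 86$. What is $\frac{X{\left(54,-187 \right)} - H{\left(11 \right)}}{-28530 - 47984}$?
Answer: $\frac{48}{38257} + \frac{i \sqrt{86}}{76514} \approx 0.0012547 + 0.0001212 i$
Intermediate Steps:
$X{\left(Q,Y \right)} = -96$ ($X{\left(Q,Y \right)} = -7 - 89 = -96$)
$H{\left(y \right)} = i \sqrt{86}$ ($H{\left(y \right)} = \sqrt{-86} = i \sqrt{86}$)
$\frac{X{\left(54,-187 \right)} - H{\left(11 \right)}}{-28530 - 47984} = \frac{-96 - i \sqrt{86}}{-28530 - 47984} = \frac{-96 - i \sqrt{86}}{-76514} = \left(-96 - i \sqrt{86}\right) \left(- \frac{1}{76514}\right) = \frac{48}{38257} + \frac{i \sqrt{86}}{76514}$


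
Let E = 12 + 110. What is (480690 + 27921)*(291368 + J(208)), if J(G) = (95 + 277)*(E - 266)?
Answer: 120947695800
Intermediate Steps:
E = 122
J(G) = -53568 (J(G) = (95 + 277)*(122 - 266) = 372*(-144) = -53568)
(480690 + 27921)*(291368 + J(208)) = (480690 + 27921)*(291368 - 53568) = 508611*237800 = 120947695800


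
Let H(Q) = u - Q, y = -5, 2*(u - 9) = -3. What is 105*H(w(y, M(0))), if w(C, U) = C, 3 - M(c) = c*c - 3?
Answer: 2625/2 ≈ 1312.5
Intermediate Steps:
u = 15/2 (u = 9 + (½)*(-3) = 9 - 3/2 = 15/2 ≈ 7.5000)
M(c) = 6 - c² (M(c) = 3 - (c*c - 3) = 3 - (c² - 3) = 3 - (-3 + c²) = 3 + (3 - c²) = 6 - c²)
H(Q) = 15/2 - Q
105*H(w(y, M(0))) = 105*(15/2 - 1*(-5)) = 105*(15/2 + 5) = 105*(25/2) = 2625/2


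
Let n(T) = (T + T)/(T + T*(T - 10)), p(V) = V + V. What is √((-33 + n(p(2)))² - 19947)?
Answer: I*√470786/5 ≈ 137.23*I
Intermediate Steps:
p(V) = 2*V
n(T) = 2*T/(T + T*(-10 + T)) (n(T) = (2*T)/(T + T*(-10 + T)) = 2*T/(T + T*(-10 + T)))
√((-33 + n(p(2)))² - 19947) = √((-33 + 2/(-9 + 2*2))² - 19947) = √((-33 + 2/(-9 + 4))² - 19947) = √((-33 + 2/(-5))² - 19947) = √((-33 + 2*(-⅕))² - 19947) = √((-33 - ⅖)² - 19947) = √((-167/5)² - 19947) = √(27889/25 - 19947) = √(-470786/25) = I*√470786/5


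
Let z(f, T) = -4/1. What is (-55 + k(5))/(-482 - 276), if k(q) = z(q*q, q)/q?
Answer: 279/3790 ≈ 0.073615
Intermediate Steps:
z(f, T) = -4 (z(f, T) = -4*1 = -4)
k(q) = -4/q
(-55 + k(5))/(-482 - 276) = (-55 - 4/5)/(-482 - 276) = (-55 - 4*⅕)/(-758) = (-55 - ⅘)*(-1/758) = -279/5*(-1/758) = 279/3790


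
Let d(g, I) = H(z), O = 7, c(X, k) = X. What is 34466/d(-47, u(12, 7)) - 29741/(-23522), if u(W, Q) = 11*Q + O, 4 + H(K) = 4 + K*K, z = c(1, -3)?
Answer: 810738993/23522 ≈ 34467.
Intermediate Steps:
z = 1
H(K) = K² (H(K) = -4 + (4 + K*K) = -4 + (4 + K²) = K²)
u(W, Q) = 7 + 11*Q (u(W, Q) = 11*Q + 7 = 7 + 11*Q)
d(g, I) = 1 (d(g, I) = 1² = 1)
34466/d(-47, u(12, 7)) - 29741/(-23522) = 34466/1 - 29741/(-23522) = 34466*1 - 29741*(-1/23522) = 34466 + 29741/23522 = 810738993/23522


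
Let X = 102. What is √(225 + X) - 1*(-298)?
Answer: 298 + √327 ≈ 316.08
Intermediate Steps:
√(225 + X) - 1*(-298) = √(225 + 102) - 1*(-298) = √327 + 298 = 298 + √327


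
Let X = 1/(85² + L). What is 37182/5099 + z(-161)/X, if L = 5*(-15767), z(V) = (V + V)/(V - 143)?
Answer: -29390895063/387524 ≈ -75843.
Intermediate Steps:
z(V) = 2*V/(-143 + V) (z(V) = (2*V)/(-143 + V) = 2*V/(-143 + V))
L = -78835
X = -1/71610 (X = 1/(85² - 78835) = 1/(7225 - 78835) = 1/(-71610) = -1/71610 ≈ -1.3965e-5)
37182/5099 + z(-161)/X = 37182/5099 + (2*(-161)/(-143 - 161))/(-1/71610) = 37182*(1/5099) + (2*(-161)/(-304))*(-71610) = 37182/5099 + (2*(-161)*(-1/304))*(-71610) = 37182/5099 + (161/152)*(-71610) = 37182/5099 - 5764605/76 = -29390895063/387524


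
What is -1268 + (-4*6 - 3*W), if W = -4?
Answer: -1280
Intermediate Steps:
-1268 + (-4*6 - 3*W) = -1268 + (-4*6 - 3*(-4)) = -1268 + (-24 + 12) = -1268 - 12 = -1280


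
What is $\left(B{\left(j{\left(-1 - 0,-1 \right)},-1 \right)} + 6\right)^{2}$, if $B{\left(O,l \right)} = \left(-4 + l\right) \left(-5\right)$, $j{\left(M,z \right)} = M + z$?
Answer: $961$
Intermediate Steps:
$B{\left(O,l \right)} = 20 - 5 l$
$\left(B{\left(j{\left(-1 - 0,-1 \right)},-1 \right)} + 6\right)^{2} = \left(\left(20 - -5\right) + 6\right)^{2} = \left(\left(20 + 5\right) + 6\right)^{2} = \left(25 + 6\right)^{2} = 31^{2} = 961$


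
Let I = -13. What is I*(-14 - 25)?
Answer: 507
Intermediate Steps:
I*(-14 - 25) = -13*(-14 - 25) = -13*(-39) = 507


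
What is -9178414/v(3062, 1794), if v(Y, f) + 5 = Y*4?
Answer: -1311202/1749 ≈ -749.69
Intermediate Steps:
v(Y, f) = -5 + 4*Y (v(Y, f) = -5 + Y*4 = -5 + 4*Y)
-9178414/v(3062, 1794) = -9178414/(-5 + 4*3062) = -9178414/(-5 + 12248) = -9178414/12243 = -9178414*1/12243 = -1311202/1749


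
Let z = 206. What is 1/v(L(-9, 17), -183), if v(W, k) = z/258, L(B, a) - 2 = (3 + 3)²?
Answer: 129/103 ≈ 1.2524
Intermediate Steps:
L(B, a) = 38 (L(B, a) = 2 + (3 + 3)² = 2 + 6² = 2 + 36 = 38)
v(W, k) = 103/129 (v(W, k) = 206/258 = 206*(1/258) = 103/129)
1/v(L(-9, 17), -183) = 1/(103/129) = 129/103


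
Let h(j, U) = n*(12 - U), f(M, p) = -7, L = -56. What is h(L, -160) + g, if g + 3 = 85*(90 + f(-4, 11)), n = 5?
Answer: 7912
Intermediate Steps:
h(j, U) = 60 - 5*U (h(j, U) = 5*(12 - U) = 60 - 5*U)
g = 7052 (g = -3 + 85*(90 - 7) = -3 + 85*83 = -3 + 7055 = 7052)
h(L, -160) + g = (60 - 5*(-160)) + 7052 = (60 + 800) + 7052 = 860 + 7052 = 7912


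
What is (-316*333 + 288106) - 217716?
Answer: -34838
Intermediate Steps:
(-316*333 + 288106) - 217716 = (-105228 + 288106) - 217716 = 182878 - 217716 = -34838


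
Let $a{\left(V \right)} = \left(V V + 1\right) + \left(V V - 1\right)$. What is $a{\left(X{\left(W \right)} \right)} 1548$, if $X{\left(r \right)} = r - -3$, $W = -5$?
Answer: $12384$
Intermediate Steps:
$X{\left(r \right)} = 3 + r$ ($X{\left(r \right)} = r + 3 = 3 + r$)
$a{\left(V \right)} = 2 V^{2}$ ($a{\left(V \right)} = \left(V^{2} + 1\right) + \left(V^{2} - 1\right) = \left(1 + V^{2}\right) + \left(-1 + V^{2}\right) = 2 V^{2}$)
$a{\left(X{\left(W \right)} \right)} 1548 = 2 \left(3 - 5\right)^{2} \cdot 1548 = 2 \left(-2\right)^{2} \cdot 1548 = 2 \cdot 4 \cdot 1548 = 8 \cdot 1548 = 12384$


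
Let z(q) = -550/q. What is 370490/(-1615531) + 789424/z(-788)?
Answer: 502483442107986/444271025 ≈ 1.1310e+6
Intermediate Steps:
370490/(-1615531) + 789424/z(-788) = 370490/(-1615531) + 789424/((-550/(-788))) = 370490*(-1/1615531) + 789424/((-550*(-1/788))) = -370490/1615531 + 789424/(275/394) = -370490/1615531 + 789424*(394/275) = -370490/1615531 + 311033056/275 = 502483442107986/444271025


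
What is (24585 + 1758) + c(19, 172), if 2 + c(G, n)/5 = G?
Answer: 26428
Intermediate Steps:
c(G, n) = -10 + 5*G
(24585 + 1758) + c(19, 172) = (24585 + 1758) + (-10 + 5*19) = 26343 + (-10 + 95) = 26343 + 85 = 26428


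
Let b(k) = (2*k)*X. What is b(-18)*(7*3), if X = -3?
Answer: 2268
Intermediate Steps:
b(k) = -6*k (b(k) = (2*k)*(-3) = -6*k)
b(-18)*(7*3) = (-6*(-18))*(7*3) = 108*21 = 2268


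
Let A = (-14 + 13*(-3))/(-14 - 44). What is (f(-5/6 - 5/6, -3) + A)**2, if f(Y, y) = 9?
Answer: 330625/3364 ≈ 98.283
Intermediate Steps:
A = 53/58 (A = (-14 - 39)/(-58) = -53*(-1/58) = 53/58 ≈ 0.91379)
(f(-5/6 - 5/6, -3) + A)**2 = (9 + 53/58)**2 = (575/58)**2 = 330625/3364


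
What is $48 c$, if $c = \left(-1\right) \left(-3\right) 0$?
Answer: $0$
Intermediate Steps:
$c = 0$ ($c = 3 \cdot 0 = 0$)
$48 c = 48 \cdot 0 = 0$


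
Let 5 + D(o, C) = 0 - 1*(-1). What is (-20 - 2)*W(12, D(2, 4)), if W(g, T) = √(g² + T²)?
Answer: -88*√10 ≈ -278.28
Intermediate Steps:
D(o, C) = -4 (D(o, C) = -5 + (0 - 1*(-1)) = -5 + (0 + 1) = -5 + 1 = -4)
W(g, T) = √(T² + g²)
(-20 - 2)*W(12, D(2, 4)) = (-20 - 2)*√((-4)² + 12²) = -22*√(16 + 144) = -88*√10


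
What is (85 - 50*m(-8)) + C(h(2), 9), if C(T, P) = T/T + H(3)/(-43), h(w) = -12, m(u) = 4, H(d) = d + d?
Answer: -4908/43 ≈ -114.14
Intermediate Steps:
H(d) = 2*d
C(T, P) = 37/43 (C(T, P) = T/T + (2*3)/(-43) = 1 + 6*(-1/43) = 1 - 6/43 = 37/43)
(85 - 50*m(-8)) + C(h(2), 9) = (85 - 50*4) + 37/43 = (85 - 200) + 37/43 = -115 + 37/43 = -4908/43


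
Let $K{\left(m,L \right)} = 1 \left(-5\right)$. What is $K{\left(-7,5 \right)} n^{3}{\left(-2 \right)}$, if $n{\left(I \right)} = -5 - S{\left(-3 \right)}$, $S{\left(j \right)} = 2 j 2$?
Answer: $-1715$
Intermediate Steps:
$S{\left(j \right)} = 4 j$
$n{\left(I \right)} = 7$ ($n{\left(I \right)} = -5 - 4 \left(-3\right) = -5 - -12 = -5 + 12 = 7$)
$K{\left(m,L \right)} = -5$
$K{\left(-7,5 \right)} n^{3}{\left(-2 \right)} = - 5 \cdot 7^{3} = \left(-5\right) 343 = -1715$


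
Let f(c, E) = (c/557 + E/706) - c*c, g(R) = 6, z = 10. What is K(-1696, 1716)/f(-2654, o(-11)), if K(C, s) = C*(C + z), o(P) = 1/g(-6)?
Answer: -6746749178112/16619321045419 ≈ -0.40596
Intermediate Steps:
o(P) = ⅙ (o(P) = 1/6 = ⅙)
f(c, E) = -c² + c/557 + E/706 (f(c, E) = (c*(1/557) + E*(1/706)) - c² = (c/557 + E/706) - c² = -c² + c/557 + E/706)
K(C, s) = C*(10 + C) (K(C, s) = C*(C + 10) = C*(10 + C))
K(-1696, 1716)/f(-2654, o(-11)) = (-1696*(10 - 1696))/(-1*(-2654)² + (1/557)*(-2654) + (1/706)*(⅙)) = (-1696*(-1686))/(-1*7043716 - 2654/557 + 1/4236) = 2859456/(-7043716 - 2654/557 + 1/4236) = 2859456/(-16619321045419/2359452) = 2859456*(-2359452/16619321045419) = -6746749178112/16619321045419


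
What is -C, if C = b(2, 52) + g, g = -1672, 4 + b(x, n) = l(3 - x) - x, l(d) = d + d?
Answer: 1676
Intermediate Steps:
l(d) = 2*d
b(x, n) = 2 - 3*x (b(x, n) = -4 + (2*(3 - x) - x) = -4 + ((6 - 2*x) - x) = -4 + (6 - 3*x) = 2 - 3*x)
C = -1676 (C = (2 - 3*2) - 1672 = (2 - 6) - 1672 = -4 - 1672 = -1676)
-C = -1*(-1676) = 1676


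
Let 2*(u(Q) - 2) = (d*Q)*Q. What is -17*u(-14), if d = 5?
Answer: -8364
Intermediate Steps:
u(Q) = 2 + 5*Q**2/2 (u(Q) = 2 + ((5*Q)*Q)/2 = 2 + (5*Q**2)/2 = 2 + 5*Q**2/2)
-17*u(-14) = -17*(2 + (5/2)*(-14)**2) = -17*(2 + (5/2)*196) = -17*(2 + 490) = -17*492 = -8364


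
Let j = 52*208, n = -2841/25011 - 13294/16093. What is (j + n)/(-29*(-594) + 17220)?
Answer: 29612814043/94316902614 ≈ 0.31397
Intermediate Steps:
n = -2572901/2738109 (n = -2841*1/25011 - 13294*1/16093 = -947/8337 - 13294/16093 = -2572901/2738109 ≈ -0.93966)
j = 10816
(j + n)/(-29*(-594) + 17220) = (10816 - 2572901/2738109)/(-29*(-594) + 17220) = 29612814043/(2738109*(17226 + 17220)) = (29612814043/2738109)/34446 = (29612814043/2738109)*(1/34446) = 29612814043/94316902614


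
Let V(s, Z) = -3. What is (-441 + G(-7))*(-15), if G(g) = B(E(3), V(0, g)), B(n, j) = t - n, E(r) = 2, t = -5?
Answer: 6720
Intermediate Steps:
B(n, j) = -5 - n
G(g) = -7 (G(g) = -5 - 1*2 = -5 - 2 = -7)
(-441 + G(-7))*(-15) = (-441 - 7)*(-15) = -448*(-15) = 6720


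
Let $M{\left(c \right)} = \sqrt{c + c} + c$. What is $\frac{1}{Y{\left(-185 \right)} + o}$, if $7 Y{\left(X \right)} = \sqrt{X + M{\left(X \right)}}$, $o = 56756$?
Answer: $\frac{1}{56756 + \frac{\sqrt{-370 + i \sqrt{370}}}{7}} \approx 1.7619 \cdot 10^{-5} - 8.5 \cdot 10^{-10} i$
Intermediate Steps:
$M{\left(c \right)} = c + \sqrt{2} \sqrt{c}$ ($M{\left(c \right)} = \sqrt{2 c} + c = \sqrt{2} \sqrt{c} + c = c + \sqrt{2} \sqrt{c}$)
$Y{\left(X \right)} = \frac{\sqrt{2 X + \sqrt{2} \sqrt{X}}}{7}$ ($Y{\left(X \right)} = \frac{\sqrt{X + \left(X + \sqrt{2} \sqrt{X}\right)}}{7} = \frac{\sqrt{2 X + \sqrt{2} \sqrt{X}}}{7}$)
$\frac{1}{Y{\left(-185 \right)} + o} = \frac{1}{\frac{\sqrt{2 \left(-185\right) + \sqrt{2} \sqrt{-185}}}{7} + 56756} = \frac{1}{\frac{\sqrt{-370 + \sqrt{2} i \sqrt{185}}}{7} + 56756} = \frac{1}{\frac{\sqrt{-370 + i \sqrt{370}}}{7} + 56756} = \frac{1}{56756 + \frac{\sqrt{-370 + i \sqrt{370}}}{7}}$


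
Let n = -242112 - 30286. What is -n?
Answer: 272398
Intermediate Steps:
n = -272398
-n = -1*(-272398) = 272398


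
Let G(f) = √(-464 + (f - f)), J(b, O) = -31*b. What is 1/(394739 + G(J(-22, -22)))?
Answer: 394739/155818878585 - 4*I*√29/155818878585 ≈ 2.5333e-6 - 1.3824e-10*I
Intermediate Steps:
G(f) = 4*I*√29 (G(f) = √(-464 + 0) = √(-464) = 4*I*√29)
1/(394739 + G(J(-22, -22))) = 1/(394739 + 4*I*√29)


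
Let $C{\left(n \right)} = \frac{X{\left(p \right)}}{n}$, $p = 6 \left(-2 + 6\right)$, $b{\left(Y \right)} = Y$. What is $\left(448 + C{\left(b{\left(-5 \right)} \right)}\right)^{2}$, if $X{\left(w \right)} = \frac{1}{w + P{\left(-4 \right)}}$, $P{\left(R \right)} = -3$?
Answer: $\frac{2212667521}{11025} \approx 2.007 \cdot 10^{5}$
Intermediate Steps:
$p = 24$ ($p = 6 \cdot 4 = 24$)
$X{\left(w \right)} = \frac{1}{-3 + w}$ ($X{\left(w \right)} = \frac{1}{w - 3} = \frac{1}{-3 + w}$)
$C{\left(n \right)} = \frac{1}{21 n}$ ($C{\left(n \right)} = \frac{1}{\left(-3 + 24\right) n} = \frac{1}{21 n}$)
$\left(448 + C{\left(b{\left(-5 \right)} \right)}\right)^{2} = \left(448 + \frac{1}{21 \left(-5\right)}\right)^{2} = \left(448 + \frac{1}{21} \left(- \frac{1}{5}\right)\right)^{2} = \left(448 - \frac{1}{105}\right)^{2} = \left(\frac{47039}{105}\right)^{2} = \frac{2212667521}{11025}$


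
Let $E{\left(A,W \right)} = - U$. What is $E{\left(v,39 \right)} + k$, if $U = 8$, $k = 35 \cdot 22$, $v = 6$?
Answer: $762$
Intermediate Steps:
$k = 770$
$E{\left(A,W \right)} = -8$ ($E{\left(A,W \right)} = \left(-1\right) 8 = -8$)
$E{\left(v,39 \right)} + k = -8 + 770 = 762$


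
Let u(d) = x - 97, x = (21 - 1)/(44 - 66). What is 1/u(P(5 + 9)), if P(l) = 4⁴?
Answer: -11/1077 ≈ -0.010214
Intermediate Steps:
x = -10/11 (x = 20/(-22) = 20*(-1/22) = -10/11 ≈ -0.90909)
P(l) = 256
u(d) = -1077/11 (u(d) = -10/11 - 97 = -1077/11)
1/u(P(5 + 9)) = 1/(-1077/11) = -11/1077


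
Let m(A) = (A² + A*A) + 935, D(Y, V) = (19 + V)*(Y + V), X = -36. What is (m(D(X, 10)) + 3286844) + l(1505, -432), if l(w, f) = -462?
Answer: 4424349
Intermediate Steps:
D(Y, V) = (19 + V)*(V + Y)
m(A) = 935 + 2*A² (m(A) = (A² + A²) + 935 = 2*A² + 935 = 935 + 2*A²)
(m(D(X, 10)) + 3286844) + l(1505, -432) = ((935 + 2*(10² + 19*10 + 19*(-36) + 10*(-36))²) + 3286844) - 462 = ((935 + 2*(100 + 190 - 684 - 360)²) + 3286844) - 462 = ((935 + 2*(-754)²) + 3286844) - 462 = ((935 + 2*568516) + 3286844) - 462 = ((935 + 1137032) + 3286844) - 462 = (1137967 + 3286844) - 462 = 4424811 - 462 = 4424349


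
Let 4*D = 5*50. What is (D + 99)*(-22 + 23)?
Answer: 323/2 ≈ 161.50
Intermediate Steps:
D = 125/2 (D = (5*50)/4 = (1/4)*250 = 125/2 ≈ 62.500)
(D + 99)*(-22 + 23) = (125/2 + 99)*(-22 + 23) = (323/2)*1 = 323/2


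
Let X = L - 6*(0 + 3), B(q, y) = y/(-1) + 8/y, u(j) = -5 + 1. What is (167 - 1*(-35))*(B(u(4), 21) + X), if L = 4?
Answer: -146854/21 ≈ -6993.0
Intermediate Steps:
u(j) = -4
B(q, y) = -y + 8/y (B(q, y) = y*(-1) + 8/y = -y + 8/y)
X = -14 (X = 4 - 6*(0 + 3) = 4 - 6*3 = 4 - 18 = -14)
(167 - 1*(-35))*(B(u(4), 21) + X) = (167 - 1*(-35))*((-1*21 + 8/21) - 14) = (167 + 35)*((-21 + 8*(1/21)) - 14) = 202*((-21 + 8/21) - 14) = 202*(-433/21 - 14) = 202*(-727/21) = -146854/21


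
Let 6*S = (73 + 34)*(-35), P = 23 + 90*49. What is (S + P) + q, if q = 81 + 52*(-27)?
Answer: 14915/6 ≈ 2485.8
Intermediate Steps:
P = 4433 (P = 23 + 4410 = 4433)
S = -3745/6 (S = ((73 + 34)*(-35))/6 = (107*(-35))/6 = (1/6)*(-3745) = -3745/6 ≈ -624.17)
q = -1323 (q = 81 - 1404 = -1323)
(S + P) + q = (-3745/6 + 4433) - 1323 = 22853/6 - 1323 = 14915/6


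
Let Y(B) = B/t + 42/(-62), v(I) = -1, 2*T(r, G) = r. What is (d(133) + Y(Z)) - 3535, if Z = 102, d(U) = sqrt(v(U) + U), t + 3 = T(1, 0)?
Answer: -554354/155 + 2*sqrt(33) ≈ -3565.0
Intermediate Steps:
T(r, G) = r/2
t = -5/2 (t = -3 + (1/2)*1 = -3 + 1/2 = -5/2 ≈ -2.5000)
d(U) = sqrt(-1 + U)
Y(B) = -21/31 - 2*B/5 (Y(B) = B/(-5/2) + 42/(-62) = B*(-2/5) + 42*(-1/62) = -2*B/5 - 21/31 = -21/31 - 2*B/5)
(d(133) + Y(Z)) - 3535 = (sqrt(-1 + 133) + (-21/31 - 2/5*102)) - 3535 = (sqrt(132) + (-21/31 - 204/5)) - 3535 = (2*sqrt(33) - 6429/155) - 3535 = (-6429/155 + 2*sqrt(33)) - 3535 = -554354/155 + 2*sqrt(33)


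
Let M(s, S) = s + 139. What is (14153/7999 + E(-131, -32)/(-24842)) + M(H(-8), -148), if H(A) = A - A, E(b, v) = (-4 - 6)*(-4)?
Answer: 13986059914/99355579 ≈ 140.77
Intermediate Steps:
E(b, v) = 40 (E(b, v) = -10*(-4) = 40)
H(A) = 0
M(s, S) = 139 + s
(14153/7999 + E(-131, -32)/(-24842)) + M(H(-8), -148) = (14153/7999 + 40/(-24842)) + (139 + 0) = (14153*(1/7999) + 40*(-1/24842)) + 139 = (14153/7999 - 20/12421) + 139 = 175634433/99355579 + 139 = 13986059914/99355579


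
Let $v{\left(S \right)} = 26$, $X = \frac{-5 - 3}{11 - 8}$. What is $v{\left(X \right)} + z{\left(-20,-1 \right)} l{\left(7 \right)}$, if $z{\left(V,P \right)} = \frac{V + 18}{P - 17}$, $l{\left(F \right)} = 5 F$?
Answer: $\frac{269}{9} \approx 29.889$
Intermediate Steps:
$X = - \frac{8}{3} \approx -2.6667$
$z{\left(V,P \right)} = \frac{18 + V}{-17 + P}$
$v{\left(X \right)} + z{\left(-20,-1 \right)} l{\left(7 \right)} = 26 + \frac{18 - 20}{-17 - 1} \cdot 5 \cdot 7 = 26 + \frac{1}{-18} \left(-2\right) 35 = 26 + \left(- \frac{1}{18}\right) \left(-2\right) 35 = 26 + \frac{1}{9} \cdot 35 = 26 + \frac{35}{9} = \frac{269}{9}$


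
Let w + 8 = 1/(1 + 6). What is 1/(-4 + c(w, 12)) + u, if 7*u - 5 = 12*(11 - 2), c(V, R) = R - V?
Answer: 12592/777 ≈ 16.206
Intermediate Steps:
w = -55/7 (w = -8 + 1/(1 + 6) = -8 + 1/7 = -8 + ⅐ = -55/7 ≈ -7.8571)
u = 113/7 (u = 5/7 + (12*(11 - 2))/7 = 5/7 + (12*9)/7 = 5/7 + (⅐)*108 = 5/7 + 108/7 = 113/7 ≈ 16.143)
1/(-4 + c(w, 12)) + u = 1/(-4 + (12 - 1*(-55/7))) + 113/7 = 1/(-4 + (12 + 55/7)) + 113/7 = 1/(-4 + 139/7) + 113/7 = 1/(111/7) + 113/7 = 7/111 + 113/7 = 12592/777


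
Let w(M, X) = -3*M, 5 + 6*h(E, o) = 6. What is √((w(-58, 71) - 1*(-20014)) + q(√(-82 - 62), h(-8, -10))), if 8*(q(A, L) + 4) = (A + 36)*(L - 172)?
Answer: √(77643 - 1031*I)/2 ≈ 139.33 - 0.92499*I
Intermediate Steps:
h(E, o) = ⅙ (h(E, o) = -⅚ + (⅙)*6 = -⅚ + 1 = ⅙)
q(A, L) = -4 + (-172 + L)*(36 + A)/8 (q(A, L) = -4 + ((A + 36)*(L - 172))/8 = -4 + ((36 + A)*(-172 + L))/8 = -4 + ((-172 + L)*(36 + A))/8 = -4 + (-172 + L)*(36 + A)/8)
√((w(-58, 71) - 1*(-20014)) + q(√(-82 - 62), h(-8, -10))) = √((-3*(-58) - 1*(-20014)) + (-778 - 43*√(-82 - 62)/2 + (9/2)*(⅙) + (⅛)*√(-82 - 62)*(⅙))) = √((174 + 20014) + (-778 - 258*I + ¾ + (⅛)*√(-144)*(⅙))) = √(20188 + (-778 - 258*I + ¾ + (⅛)*(12*I)*(⅙))) = √(20188 + (-778 - 258*I + ¾ + I/4)) = √(20188 + (-3109/4 - 1031*I/4)) = √(77643/4 - 1031*I/4)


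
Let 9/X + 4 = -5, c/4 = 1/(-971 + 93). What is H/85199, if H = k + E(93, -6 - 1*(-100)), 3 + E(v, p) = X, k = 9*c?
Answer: -1774/37402361 ≈ -4.7430e-5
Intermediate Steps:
c = -2/439 (c = 4/(-971 + 93) = 4/(-878) = 4*(-1/878) = -2/439 ≈ -0.0045558)
X = -1 (X = 9/(-4 - 5) = 9/(-9) = 9*(-1/9) = -1)
k = -18/439 (k = 9*(-2/439) = -18/439 ≈ -0.041002)
E(v, p) = -4 (E(v, p) = -3 - 1 = -4)
H = -1774/439 (H = -18/439 - 4 = -1774/439 ≈ -4.0410)
H/85199 = -1774/439/85199 = -1774/439*1/85199 = -1774/37402361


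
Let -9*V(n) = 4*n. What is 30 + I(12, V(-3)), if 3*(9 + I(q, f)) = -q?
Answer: 17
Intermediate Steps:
V(n) = -4*n/9
I(q, f) = -9 - q/3 (I(q, f) = -9 + (-q)/3 = -9 - q/3)
30 + I(12, V(-3)) = 30 + (-9 - 1/3*12) = 30 + (-9 - 4) = 30 - 13 = 17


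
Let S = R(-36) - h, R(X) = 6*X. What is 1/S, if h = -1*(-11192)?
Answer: -1/11408 ≈ -8.7658e-5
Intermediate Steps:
h = 11192
S = -11408 (S = 6*(-36) - 1*11192 = -216 - 11192 = -11408)
1/S = 1/(-11408) = -1/11408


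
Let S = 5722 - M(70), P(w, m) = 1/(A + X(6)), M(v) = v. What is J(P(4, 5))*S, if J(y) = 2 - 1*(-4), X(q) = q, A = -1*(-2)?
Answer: 33912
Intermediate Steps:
A = 2
P(w, m) = ⅛ (P(w, m) = 1/(2 + 6) = 1/8 = ⅛)
J(y) = 6 (J(y) = 2 + 4 = 6)
S = 5652 (S = 5722 - 1*70 = 5722 - 70 = 5652)
J(P(4, 5))*S = 6*5652 = 33912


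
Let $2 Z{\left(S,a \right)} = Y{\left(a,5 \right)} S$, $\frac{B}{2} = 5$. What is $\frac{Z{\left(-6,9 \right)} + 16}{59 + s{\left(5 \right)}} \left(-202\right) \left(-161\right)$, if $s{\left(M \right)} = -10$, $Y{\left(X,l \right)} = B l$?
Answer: $- \frac{622564}{7} \approx -88938.0$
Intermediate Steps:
$B = 10$ ($B = 2 \cdot 5 = 10$)
$Y{\left(X,l \right)} = 10 l$
$Z{\left(S,a \right)} = 25 S$ ($Z{\left(S,a \right)} = \frac{10 \cdot 5 S}{2} = \frac{50 S}{2} = 25 S$)
$\frac{Z{\left(-6,9 \right)} + 16}{59 + s{\left(5 \right)}} \left(-202\right) \left(-161\right) = \frac{25 \left(-6\right) + 16}{59 - 10} \left(-202\right) \left(-161\right) = \frac{-150 + 16}{49} \left(-202\right) \left(-161\right) = \left(-134\right) \frac{1}{49} \left(-202\right) \left(-161\right) = \left(- \frac{134}{49}\right) \left(-202\right) \left(-161\right) = \frac{27068}{49} \left(-161\right) = - \frac{622564}{7}$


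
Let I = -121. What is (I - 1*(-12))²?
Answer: 11881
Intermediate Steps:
(I - 1*(-12))² = (-121 - 1*(-12))² = (-121 + 12)² = (-109)² = 11881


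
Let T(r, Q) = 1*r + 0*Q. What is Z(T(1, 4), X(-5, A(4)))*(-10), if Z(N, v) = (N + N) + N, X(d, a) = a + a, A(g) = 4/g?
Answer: -30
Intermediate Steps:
X(d, a) = 2*a
T(r, Q) = r (T(r, Q) = r + 0 = r)
Z(N, v) = 3*N (Z(N, v) = 2*N + N = 3*N)
Z(T(1, 4), X(-5, A(4)))*(-10) = (3*1)*(-10) = 3*(-10) = -30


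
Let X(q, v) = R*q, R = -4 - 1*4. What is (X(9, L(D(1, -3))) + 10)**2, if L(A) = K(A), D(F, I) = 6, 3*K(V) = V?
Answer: 3844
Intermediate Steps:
R = -8 (R = -4 - 4 = -8)
K(V) = V/3
L(A) = A/3
X(q, v) = -8*q
(X(9, L(D(1, -3))) + 10)**2 = (-8*9 + 10)**2 = (-72 + 10)**2 = (-62)**2 = 3844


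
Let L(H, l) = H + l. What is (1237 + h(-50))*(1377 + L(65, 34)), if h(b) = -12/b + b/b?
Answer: 45691056/25 ≈ 1.8276e+6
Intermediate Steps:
h(b) = 1 - 12/b (h(b) = -12/b + 1 = 1 - 12/b)
(1237 + h(-50))*(1377 + L(65, 34)) = (1237 + (-12 - 50)/(-50))*(1377 + (65 + 34)) = (1237 - 1/50*(-62))*(1377 + 99) = (1237 + 31/25)*1476 = (30956/25)*1476 = 45691056/25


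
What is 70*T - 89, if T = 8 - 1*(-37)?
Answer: 3061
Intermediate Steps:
T = 45 (T = 8 + 37 = 45)
70*T - 89 = 70*45 - 89 = 3150 - 89 = 3061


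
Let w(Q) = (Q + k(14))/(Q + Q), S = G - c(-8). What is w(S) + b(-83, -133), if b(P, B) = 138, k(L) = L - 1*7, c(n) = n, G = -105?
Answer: 13431/97 ≈ 138.46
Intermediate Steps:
k(L) = -7 + L (k(L) = L - 7 = -7 + L)
S = -97 (S = -105 - 1*(-8) = -105 + 8 = -97)
w(Q) = (7 + Q)/(2*Q) (w(Q) = (Q + (-7 + 14))/(Q + Q) = (Q + 7)/((2*Q)) = (7 + Q)*(1/(2*Q)) = (7 + Q)/(2*Q))
w(S) + b(-83, -133) = (½)*(7 - 97)/(-97) + 138 = (½)*(-1/97)*(-90) + 138 = 45/97 + 138 = 13431/97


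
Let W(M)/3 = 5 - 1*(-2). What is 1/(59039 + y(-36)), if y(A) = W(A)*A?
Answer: 1/58283 ≈ 1.7158e-5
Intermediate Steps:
W(M) = 21 (W(M) = 3*(5 - 1*(-2)) = 3*(5 + 2) = 3*7 = 21)
y(A) = 21*A
1/(59039 + y(-36)) = 1/(59039 + 21*(-36)) = 1/(59039 - 756) = 1/58283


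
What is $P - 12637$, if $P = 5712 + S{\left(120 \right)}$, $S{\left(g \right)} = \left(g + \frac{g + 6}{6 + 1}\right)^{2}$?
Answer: $12119$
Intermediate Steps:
$S{\left(g \right)} = \left(\frac{6}{7} + \frac{8 g}{7}\right)^{2}$ ($S{\left(g \right)} = \left(g + \frac{6 + g}{7}\right)^{2} = \left(g + \left(6 + g\right) \frac{1}{7}\right)^{2} = \left(g + \left(\frac{6}{7} + \frac{g}{7}\right)\right)^{2} = \left(\frac{6}{7} + \frac{8 g}{7}\right)^{2}$)
$P = 24756$ ($P = 5712 + \frac{4 \left(3 + 4 \cdot 120\right)^{2}}{49} = 5712 + \frac{4 \left(3 + 480\right)^{2}}{49} = 5712 + \frac{4 \cdot 483^{2}}{49} = 5712 + \frac{4}{49} \cdot 233289 = 5712 + 19044 = 24756$)
$P - 12637 = 24756 - 12637 = 12119$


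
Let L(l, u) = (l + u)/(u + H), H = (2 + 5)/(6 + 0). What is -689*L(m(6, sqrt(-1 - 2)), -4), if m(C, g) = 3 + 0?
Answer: -4134/17 ≈ -243.18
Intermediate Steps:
m(C, g) = 3
H = 7/6 ≈ 1.1667
L(l, u) = (l + u)/(7/6 + u) (L(l, u) = (l + u)/(u + 7/6) = (l + u)/(7/6 + u))
-689*L(m(6, sqrt(-1 - 2)), -4) = -4134*(3 - 4)/(7 + 6*(-4)) = -4134*(-1)/(7 - 24) = -4134*(-1)/(-17) = -4134*(-1)*(-1)/17 = -689*6/17 = -4134/17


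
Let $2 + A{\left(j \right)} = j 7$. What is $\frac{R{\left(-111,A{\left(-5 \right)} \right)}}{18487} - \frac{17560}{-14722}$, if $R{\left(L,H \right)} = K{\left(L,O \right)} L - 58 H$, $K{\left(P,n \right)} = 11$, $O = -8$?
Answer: $\frac{169124785}{136082807} \approx 1.2428$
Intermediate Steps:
$A{\left(j \right)} = -2 + 7 j$ ($A{\left(j \right)} = -2 + j 7 = -2 + 7 j$)
$R{\left(L,H \right)} = - 58 H + 11 L$ ($R{\left(L,H \right)} = 11 L - 58 H = - 58 H + 11 L$)
$\frac{R{\left(-111,A{\left(-5 \right)} \right)}}{18487} - \frac{17560}{-14722} = \frac{- 58 \left(-2 + 7 \left(-5\right)\right) + 11 \left(-111\right)}{18487} - \frac{17560}{-14722} = \left(- 58 \left(-2 - 35\right) - 1221\right) \frac{1}{18487} - - \frac{8780}{7361} = \left(\left(-58\right) \left(-37\right) - 1221\right) \frac{1}{18487} + \frac{8780}{7361} = \left(2146 - 1221\right) \frac{1}{18487} + \frac{8780}{7361} = 925 \cdot \frac{1}{18487} + \frac{8780}{7361} = \frac{925}{18487} + \frac{8780}{7361} = \frac{169124785}{136082807}$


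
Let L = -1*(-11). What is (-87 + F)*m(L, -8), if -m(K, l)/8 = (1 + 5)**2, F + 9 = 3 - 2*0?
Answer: 26784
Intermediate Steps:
F = -6 (F = -9 + (3 - 2*0) = -9 + (3 + 0) = -9 + 3 = -6)
L = 11
m(K, l) = -288 (m(K, l) = -8*(1 + 5)**2 = -8*6**2 = -8*36 = -288)
(-87 + F)*m(L, -8) = (-87 - 6)*(-288) = -93*(-288) = 26784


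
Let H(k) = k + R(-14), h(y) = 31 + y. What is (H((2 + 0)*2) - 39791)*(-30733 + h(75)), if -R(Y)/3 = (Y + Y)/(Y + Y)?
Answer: 1218648330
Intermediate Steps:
R(Y) = -3 (R(Y) = -3*(Y + Y)/(Y + Y) = -3*2*Y/(2*Y) = -3*2*Y*1/(2*Y) = -3*1 = -3)
H(k) = -3 + k (H(k) = k - 3 = -3 + k)
(H((2 + 0)*2) - 39791)*(-30733 + h(75)) = ((-3 + (2 + 0)*2) - 39791)*(-30733 + (31 + 75)) = ((-3 + 2*2) - 39791)*(-30733 + 106) = ((-3 + 4) - 39791)*(-30627) = (1 - 39791)*(-30627) = -39790*(-30627) = 1218648330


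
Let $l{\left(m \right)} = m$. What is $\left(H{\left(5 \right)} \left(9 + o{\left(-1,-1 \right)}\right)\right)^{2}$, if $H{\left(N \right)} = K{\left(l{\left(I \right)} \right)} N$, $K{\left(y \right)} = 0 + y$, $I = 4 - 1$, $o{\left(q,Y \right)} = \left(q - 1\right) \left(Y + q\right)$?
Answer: $38025$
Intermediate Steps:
$o{\left(q,Y \right)} = \left(-1 + q\right) \left(Y + q\right)$
$I = 3$
$K{\left(y \right)} = y$
$H{\left(N \right)} = 3 N$
$\left(H{\left(5 \right)} \left(9 + o{\left(-1,-1 \right)}\right)\right)^{2} = \left(3 \cdot 5 \left(9 - \left(-3 - 1\right)\right)\right)^{2} = \left(15 \left(9 + \left(1 + 1 + 1 + 1\right)\right)\right)^{2} = \left(15 \left(9 + 4\right)\right)^{2} = \left(15 \cdot 13\right)^{2} = 195^{2} = 38025$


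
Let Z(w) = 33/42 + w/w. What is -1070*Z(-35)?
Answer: -13375/7 ≈ -1910.7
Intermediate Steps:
Z(w) = 25/14 (Z(w) = 33*(1/42) + 1 = 11/14 + 1 = 25/14)
-1070*Z(-35) = -1070*25/14 = -13375/7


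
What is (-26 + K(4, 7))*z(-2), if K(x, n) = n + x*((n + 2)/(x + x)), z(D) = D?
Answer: 29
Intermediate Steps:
K(x, n) = 1 + 3*n/2 (K(x, n) = n + x*((2 + n)/((2*x))) = n + x*((2 + n)*(1/(2*x))) = n + x*((2 + n)/(2*x)) = n + (1 + n/2) = 1 + 3*n/2)
(-26 + K(4, 7))*z(-2) = (-26 + (1 + (3/2)*7))*(-2) = (-26 + (1 + 21/2))*(-2) = (-26 + 23/2)*(-2) = -29/2*(-2) = 29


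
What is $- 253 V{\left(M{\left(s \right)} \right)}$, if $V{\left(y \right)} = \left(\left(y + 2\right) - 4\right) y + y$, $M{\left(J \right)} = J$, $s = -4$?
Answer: $-5060$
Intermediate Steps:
$V{\left(y \right)} = y + y \left(-2 + y\right)$ ($V{\left(y \right)} = \left(\left(2 + y\right) - 4\right) y + y = \left(-2 + y\right) y + y = y \left(-2 + y\right) + y = y + y \left(-2 + y\right)$)
$- 253 V{\left(M{\left(s \right)} \right)} = - 253 \left(- 4 \left(-1 - 4\right)\right) = - 253 \left(\left(-4\right) \left(-5\right)\right) = \left(-253\right) 20 = -5060$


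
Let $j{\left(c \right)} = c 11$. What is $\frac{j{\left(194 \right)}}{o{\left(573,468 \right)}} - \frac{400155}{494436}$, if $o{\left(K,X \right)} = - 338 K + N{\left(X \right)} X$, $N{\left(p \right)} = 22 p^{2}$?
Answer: $- \frac{150383237145871}{185815429496580} \approx -0.80931$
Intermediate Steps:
$o{\left(K,X \right)} = - 338 K + 22 X^{3}$ ($o{\left(K,X \right)} = - 338 K + 22 X^{2} X = - 338 K + 22 X^{3}$)
$j{\left(c \right)} = 11 c$
$\frac{j{\left(194 \right)}}{o{\left(573,468 \right)}} - \frac{400155}{494436} = \frac{11 \cdot 194}{\left(-338\right) 573 + 22 \cdot 468^{3}} - \frac{400155}{494436} = \frac{2134}{-193674 + 22 \cdot 102503232} - \frac{133385}{164812} = \frac{2134}{-193674 + 2255071104} - \frac{133385}{164812} = \frac{2134}{2254877430} - \frac{133385}{164812} = 2134 \cdot \frac{1}{2254877430} - \frac{133385}{164812} = \frac{1067}{1127438715} - \frac{133385}{164812} = - \frac{150383237145871}{185815429496580}$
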